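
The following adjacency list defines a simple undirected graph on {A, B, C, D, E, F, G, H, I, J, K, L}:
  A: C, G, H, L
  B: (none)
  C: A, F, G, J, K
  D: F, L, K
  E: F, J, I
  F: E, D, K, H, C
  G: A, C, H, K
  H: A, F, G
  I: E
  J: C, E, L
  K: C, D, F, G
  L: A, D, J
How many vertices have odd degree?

8

Degrees: A:4, B:0, C:5, D:3, E:3, F:5, G:4, H:3, I:1, J:3, K:4, L:3
Odd-degree vertices: C, D, E, F, H, I, J, L.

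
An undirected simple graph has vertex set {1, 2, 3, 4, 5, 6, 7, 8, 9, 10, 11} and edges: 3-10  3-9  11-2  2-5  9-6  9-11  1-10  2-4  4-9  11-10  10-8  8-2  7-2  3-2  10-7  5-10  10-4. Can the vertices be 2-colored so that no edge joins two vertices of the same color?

Color {2, 9, 10} black and {1, 3, 4, 5, 6, 7, 8, 11} white. No edge joins two same-colored vertices, so the graph is bipartite.

Yes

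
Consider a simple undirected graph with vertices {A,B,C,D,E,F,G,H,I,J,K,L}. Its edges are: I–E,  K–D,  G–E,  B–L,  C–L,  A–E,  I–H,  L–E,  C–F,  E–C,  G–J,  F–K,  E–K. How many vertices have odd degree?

Degrees: A:1, B:1, C:3, D:1, E:6, F:2, G:2, H:1, I:2, J:1, K:3, L:3
Odd-degree vertices: A, B, C, D, H, J, K, L.

8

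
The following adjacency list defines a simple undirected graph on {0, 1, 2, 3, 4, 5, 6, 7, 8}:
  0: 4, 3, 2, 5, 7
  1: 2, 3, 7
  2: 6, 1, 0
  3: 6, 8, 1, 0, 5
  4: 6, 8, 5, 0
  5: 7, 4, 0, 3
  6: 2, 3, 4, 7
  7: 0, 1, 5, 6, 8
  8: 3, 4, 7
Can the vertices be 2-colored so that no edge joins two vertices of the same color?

No

0-5-4-0 is an odd cycle (length 3), and a bipartite graph can contain only even cycles.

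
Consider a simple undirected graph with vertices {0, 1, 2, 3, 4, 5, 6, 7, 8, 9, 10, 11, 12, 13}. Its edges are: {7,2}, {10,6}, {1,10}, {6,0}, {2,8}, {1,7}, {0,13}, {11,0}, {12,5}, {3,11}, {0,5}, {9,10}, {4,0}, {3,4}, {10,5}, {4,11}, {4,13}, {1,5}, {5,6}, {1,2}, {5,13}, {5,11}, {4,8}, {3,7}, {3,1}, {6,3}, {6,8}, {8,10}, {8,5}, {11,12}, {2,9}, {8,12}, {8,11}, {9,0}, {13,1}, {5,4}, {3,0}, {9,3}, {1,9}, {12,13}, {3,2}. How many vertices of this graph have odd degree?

Degrees: 0:7, 1:7, 2:5, 3:8, 4:6, 5:9, 6:5, 7:3, 8:7, 9:5, 10:5, 11:6, 12:4, 13:5
Odd-degree vertices: 0, 1, 2, 5, 6, 7, 8, 9, 10, 13.

10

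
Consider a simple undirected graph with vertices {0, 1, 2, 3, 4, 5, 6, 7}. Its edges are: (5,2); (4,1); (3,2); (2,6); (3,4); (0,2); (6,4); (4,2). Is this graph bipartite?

2-4-6-2 is an odd cycle (length 3), and a bipartite graph can contain only even cycles.

No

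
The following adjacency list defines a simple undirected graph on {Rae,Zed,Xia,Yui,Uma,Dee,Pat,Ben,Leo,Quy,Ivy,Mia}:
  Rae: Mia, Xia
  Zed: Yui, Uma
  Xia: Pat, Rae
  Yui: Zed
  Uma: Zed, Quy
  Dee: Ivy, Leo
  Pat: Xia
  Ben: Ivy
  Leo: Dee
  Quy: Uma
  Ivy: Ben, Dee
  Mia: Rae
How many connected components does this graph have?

3

Component: {Rae, Xia, Pat, Mia}
Component: {Zed, Yui, Uma, Quy}
Component: {Dee, Ben, Leo, Ivy}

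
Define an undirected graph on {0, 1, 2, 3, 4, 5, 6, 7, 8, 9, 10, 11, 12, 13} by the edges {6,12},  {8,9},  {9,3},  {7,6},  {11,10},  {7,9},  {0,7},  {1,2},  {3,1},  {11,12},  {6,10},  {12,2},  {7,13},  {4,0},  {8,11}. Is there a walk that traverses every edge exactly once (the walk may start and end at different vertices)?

No

Degrees: 0:2, 1:2, 2:2, 3:2, 4:1, 5:0, 6:3, 7:4, 8:2, 9:3, 10:2, 11:3, 12:3, 13:1
Odd-degree vertices: 4, 6, 9, 11, 12, 13 (6 total).
An Eulerian trail requires 0 or 2 odd-degree vertices; here there are 6.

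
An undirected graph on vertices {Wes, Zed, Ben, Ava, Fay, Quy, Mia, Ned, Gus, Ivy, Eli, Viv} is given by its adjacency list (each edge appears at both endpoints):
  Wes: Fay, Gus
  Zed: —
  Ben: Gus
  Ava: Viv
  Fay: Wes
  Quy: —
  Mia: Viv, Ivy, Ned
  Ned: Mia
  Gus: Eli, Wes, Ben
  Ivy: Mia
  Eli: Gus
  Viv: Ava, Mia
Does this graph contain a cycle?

No

The graph has 12 vertices, 8 edges, and 4 connected components.
A forest on 12 vertices with 4 components has exactly 8 edges, which matches — so no cycle.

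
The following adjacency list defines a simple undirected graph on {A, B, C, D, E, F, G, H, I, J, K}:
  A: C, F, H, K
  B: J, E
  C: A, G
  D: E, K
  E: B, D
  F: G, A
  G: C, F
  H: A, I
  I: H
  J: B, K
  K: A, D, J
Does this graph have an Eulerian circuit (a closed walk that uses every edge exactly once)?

Degrees: A:4, B:2, C:2, D:2, E:2, F:2, G:2, H:2, I:1, J:2, K:3
Vertices with odd degree: I, K. An Eulerian circuit requires all degrees even.

No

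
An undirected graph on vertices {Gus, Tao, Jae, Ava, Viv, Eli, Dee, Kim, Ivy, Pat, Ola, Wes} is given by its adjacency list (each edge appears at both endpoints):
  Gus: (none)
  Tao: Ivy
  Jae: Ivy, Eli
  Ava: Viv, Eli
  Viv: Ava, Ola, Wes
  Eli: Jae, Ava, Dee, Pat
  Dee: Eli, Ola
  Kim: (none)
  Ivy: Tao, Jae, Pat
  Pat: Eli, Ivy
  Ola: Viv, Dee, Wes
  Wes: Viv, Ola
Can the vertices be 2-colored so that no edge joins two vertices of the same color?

No

Viv-Ola-Wes-Viv is an odd cycle (length 3), and a bipartite graph can contain only even cycles.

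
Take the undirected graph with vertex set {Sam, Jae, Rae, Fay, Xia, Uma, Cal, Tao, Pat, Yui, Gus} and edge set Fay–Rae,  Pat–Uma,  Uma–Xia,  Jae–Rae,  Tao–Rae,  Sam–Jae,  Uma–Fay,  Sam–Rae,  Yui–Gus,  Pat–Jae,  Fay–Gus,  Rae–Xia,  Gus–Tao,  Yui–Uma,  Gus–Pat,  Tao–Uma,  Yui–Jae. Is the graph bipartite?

No

The cycle Sam-Rae-Jae-Sam has length 3, which is odd, so the graph is not bipartite.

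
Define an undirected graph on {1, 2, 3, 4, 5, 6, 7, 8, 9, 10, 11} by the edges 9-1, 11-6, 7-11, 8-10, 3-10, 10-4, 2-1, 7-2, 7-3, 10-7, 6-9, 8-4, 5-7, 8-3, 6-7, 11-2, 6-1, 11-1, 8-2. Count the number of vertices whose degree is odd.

Degrees: 1:4, 2:4, 3:3, 4:2, 5:1, 6:4, 7:6, 8:4, 9:2, 10:4, 11:4
Odd-degree vertices: 3, 5.

2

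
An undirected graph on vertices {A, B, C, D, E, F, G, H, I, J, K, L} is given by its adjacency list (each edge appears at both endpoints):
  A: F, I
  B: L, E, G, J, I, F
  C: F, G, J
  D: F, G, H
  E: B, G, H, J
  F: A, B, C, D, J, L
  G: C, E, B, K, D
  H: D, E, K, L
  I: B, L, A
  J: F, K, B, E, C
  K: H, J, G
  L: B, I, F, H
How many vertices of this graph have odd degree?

Degrees: A:2, B:6, C:3, D:3, E:4, F:6, G:5, H:4, I:3, J:5, K:3, L:4
Odd-degree vertices: C, D, G, I, J, K.

6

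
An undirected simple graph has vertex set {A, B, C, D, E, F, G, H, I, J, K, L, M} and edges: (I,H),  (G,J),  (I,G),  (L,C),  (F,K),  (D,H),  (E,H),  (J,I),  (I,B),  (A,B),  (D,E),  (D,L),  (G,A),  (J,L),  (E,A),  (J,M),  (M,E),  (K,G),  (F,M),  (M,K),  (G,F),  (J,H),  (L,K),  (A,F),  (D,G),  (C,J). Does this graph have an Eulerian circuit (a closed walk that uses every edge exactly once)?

Yes

Degrees: A:4, B:2, C:2, D:4, E:4, F:4, G:6, H:4, I:4, J:6, K:4, L:4, M:4
Every vertex has even degree and the edges form a single connected piece, so an Eulerian circuit exists.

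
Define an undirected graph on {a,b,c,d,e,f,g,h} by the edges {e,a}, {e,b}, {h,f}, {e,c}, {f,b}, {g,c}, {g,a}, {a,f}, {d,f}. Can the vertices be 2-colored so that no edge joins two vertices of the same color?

Yes

Partition the vertices as {e, f, g} vs {a, b, c, d, h}. Each listed edge has one endpoint in each part, so the graph is bipartite.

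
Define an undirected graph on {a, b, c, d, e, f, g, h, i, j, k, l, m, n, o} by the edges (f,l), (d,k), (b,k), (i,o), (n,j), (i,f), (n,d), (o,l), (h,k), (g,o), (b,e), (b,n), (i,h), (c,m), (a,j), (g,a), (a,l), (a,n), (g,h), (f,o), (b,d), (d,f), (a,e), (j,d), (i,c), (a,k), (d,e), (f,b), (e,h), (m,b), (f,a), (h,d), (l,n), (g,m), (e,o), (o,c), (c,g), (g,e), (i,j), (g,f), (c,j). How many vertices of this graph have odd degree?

10

Degrees: a:7, b:6, c:5, d:7, e:6, f:7, g:7, h:5, i:5, j:5, k:4, l:4, m:3, n:5, o:6
Odd-degree vertices: a, c, d, f, g, h, i, j, m, n.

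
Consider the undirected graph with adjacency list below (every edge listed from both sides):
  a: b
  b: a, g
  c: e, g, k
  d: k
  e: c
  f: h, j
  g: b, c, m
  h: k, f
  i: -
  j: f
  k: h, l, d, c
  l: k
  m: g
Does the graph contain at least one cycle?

The graph has 13 vertices, 11 edges, and 2 connected components.
Since 11 = 13 - 2, the graph is a forest and contains no cycle.

No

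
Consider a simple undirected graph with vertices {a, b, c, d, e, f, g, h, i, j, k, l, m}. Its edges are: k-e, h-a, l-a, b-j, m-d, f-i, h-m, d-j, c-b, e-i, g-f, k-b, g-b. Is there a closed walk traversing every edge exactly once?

No

Degrees: a:2, b:4, c:1, d:2, e:2, f:2, g:2, h:2, i:2, j:2, k:2, l:1, m:2
Vertices with odd degree: c, l. An Eulerian circuit requires all degrees even.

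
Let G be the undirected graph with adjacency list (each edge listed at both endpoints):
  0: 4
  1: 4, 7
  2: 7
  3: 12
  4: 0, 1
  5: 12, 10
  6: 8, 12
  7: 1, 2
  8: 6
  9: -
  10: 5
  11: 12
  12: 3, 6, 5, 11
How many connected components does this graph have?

Component: {9}
Component: {0, 1, 2, 4, 7}
Component: {3, 5, 6, 8, 10, 11, 12}

3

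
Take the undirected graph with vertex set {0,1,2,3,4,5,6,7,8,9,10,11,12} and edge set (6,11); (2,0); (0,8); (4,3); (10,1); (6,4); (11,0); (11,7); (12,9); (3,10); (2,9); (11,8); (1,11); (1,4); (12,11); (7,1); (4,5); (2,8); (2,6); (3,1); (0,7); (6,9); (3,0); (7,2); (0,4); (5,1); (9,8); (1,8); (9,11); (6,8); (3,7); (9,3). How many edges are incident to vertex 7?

5

Neighbors of 7: 0, 1, 2, 3, 11.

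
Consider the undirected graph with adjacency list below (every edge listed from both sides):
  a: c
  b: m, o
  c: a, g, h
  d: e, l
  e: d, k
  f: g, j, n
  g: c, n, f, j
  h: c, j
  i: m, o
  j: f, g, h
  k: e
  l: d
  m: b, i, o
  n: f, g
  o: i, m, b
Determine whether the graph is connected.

Component: {b, i, m, o}
Component: {d, e, k, l}
Component: {a, c, f, g, h, j, n}
There are 3 separate components, so the graph is not connected.

No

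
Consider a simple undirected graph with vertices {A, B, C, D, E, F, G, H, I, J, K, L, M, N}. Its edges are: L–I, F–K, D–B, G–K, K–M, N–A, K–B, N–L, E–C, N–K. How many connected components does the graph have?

Component: {H}
Component: {J}
Component: {C, E}
Component: {A, B, D, F, G, I, K, L, M, N}

4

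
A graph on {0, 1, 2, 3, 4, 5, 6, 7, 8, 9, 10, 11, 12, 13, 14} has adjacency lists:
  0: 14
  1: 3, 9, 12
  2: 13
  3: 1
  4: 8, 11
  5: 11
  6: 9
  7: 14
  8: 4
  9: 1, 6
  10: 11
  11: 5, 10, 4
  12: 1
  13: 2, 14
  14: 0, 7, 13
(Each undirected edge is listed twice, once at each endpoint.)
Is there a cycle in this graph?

No

|V| = 15, |E| = 12, number of components = 3.
A forest on 15 vertices with 3 components has exactly 12 edges, which matches — so no cycle.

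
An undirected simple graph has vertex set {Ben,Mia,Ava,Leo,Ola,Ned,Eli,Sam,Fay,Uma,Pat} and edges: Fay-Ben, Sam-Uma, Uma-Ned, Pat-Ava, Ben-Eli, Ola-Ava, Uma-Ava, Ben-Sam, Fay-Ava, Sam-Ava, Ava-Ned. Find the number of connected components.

3

Component: {Mia}
Component: {Leo}
Component: {Ben, Ava, Ola, Ned, Eli, Sam, Fay, Uma, Pat}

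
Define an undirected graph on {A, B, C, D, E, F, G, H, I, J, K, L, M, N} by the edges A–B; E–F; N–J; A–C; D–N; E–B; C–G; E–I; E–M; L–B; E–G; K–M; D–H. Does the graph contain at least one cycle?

Yes

|V| = 14, |E| = 13, number of components = 2.
One cycle is A-B-E-G-C-A.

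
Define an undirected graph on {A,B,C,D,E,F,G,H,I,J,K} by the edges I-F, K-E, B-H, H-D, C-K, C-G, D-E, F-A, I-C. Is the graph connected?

Component: {J}
Component: {A, B, C, D, E, F, G, H, I, K}
There are 2 separate components, so the graph is not connected.

No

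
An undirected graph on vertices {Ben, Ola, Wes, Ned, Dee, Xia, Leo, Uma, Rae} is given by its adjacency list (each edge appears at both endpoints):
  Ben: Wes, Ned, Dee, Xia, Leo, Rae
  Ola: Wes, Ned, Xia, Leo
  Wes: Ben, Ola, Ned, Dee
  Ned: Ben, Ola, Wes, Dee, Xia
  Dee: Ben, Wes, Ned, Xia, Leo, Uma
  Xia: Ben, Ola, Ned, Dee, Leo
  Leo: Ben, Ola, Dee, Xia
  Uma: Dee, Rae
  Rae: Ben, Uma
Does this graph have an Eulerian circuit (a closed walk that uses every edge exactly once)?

Degrees: Ben:6, Ola:4, Wes:4, Ned:5, Dee:6, Xia:5, Leo:4, Uma:2, Rae:2
Vertices with odd degree: Ned, Xia. An Eulerian circuit requires all degrees even.

No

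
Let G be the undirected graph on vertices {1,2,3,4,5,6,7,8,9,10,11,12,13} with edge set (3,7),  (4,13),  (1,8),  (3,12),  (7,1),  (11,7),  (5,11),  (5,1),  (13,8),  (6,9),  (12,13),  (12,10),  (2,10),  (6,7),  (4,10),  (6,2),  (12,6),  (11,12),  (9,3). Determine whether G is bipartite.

A valid 2-coloring puts {2, 4, 5, 7, 8, 9, 12} on one side and {1, 3, 6, 10, 11, 13} on the other; every edge crosses between the two sides.

Yes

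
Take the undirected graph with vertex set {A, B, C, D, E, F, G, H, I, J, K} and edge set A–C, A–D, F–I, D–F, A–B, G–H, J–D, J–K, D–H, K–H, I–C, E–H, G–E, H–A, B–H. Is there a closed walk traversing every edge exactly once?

Yes

Degrees: A:4, B:2, C:2, D:4, E:2, F:2, G:2, H:6, I:2, J:2, K:2
Every vertex has even degree and the edges form a single connected piece, so an Eulerian circuit exists.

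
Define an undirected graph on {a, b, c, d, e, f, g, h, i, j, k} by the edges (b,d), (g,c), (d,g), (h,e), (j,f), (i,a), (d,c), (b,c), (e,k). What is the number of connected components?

Component: {a, i}
Component: {f, j}
Component: {e, h, k}
Component: {b, c, d, g}

4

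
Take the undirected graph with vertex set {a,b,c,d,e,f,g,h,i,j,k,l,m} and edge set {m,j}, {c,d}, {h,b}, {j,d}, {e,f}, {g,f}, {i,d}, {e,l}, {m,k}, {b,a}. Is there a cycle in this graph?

|V| = 13, |E| = 10, number of components = 3.
A forest on 13 vertices with 3 components has exactly 10 edges, which matches — so no cycle.

No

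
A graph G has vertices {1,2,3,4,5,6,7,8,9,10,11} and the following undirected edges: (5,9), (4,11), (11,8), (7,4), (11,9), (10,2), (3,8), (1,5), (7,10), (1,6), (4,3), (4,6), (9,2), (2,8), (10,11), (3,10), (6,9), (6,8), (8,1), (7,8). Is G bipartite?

8-1-6-8 is an odd cycle (length 3), and a bipartite graph can contain only even cycles.

No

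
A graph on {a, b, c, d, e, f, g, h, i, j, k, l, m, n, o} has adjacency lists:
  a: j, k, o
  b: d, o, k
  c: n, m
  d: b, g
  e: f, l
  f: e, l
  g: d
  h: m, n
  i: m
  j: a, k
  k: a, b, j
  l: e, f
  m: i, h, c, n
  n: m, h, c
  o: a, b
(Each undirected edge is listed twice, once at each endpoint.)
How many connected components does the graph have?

Component: {e, f, l}
Component: {c, h, i, m, n}
Component: {a, b, d, g, j, k, o}

3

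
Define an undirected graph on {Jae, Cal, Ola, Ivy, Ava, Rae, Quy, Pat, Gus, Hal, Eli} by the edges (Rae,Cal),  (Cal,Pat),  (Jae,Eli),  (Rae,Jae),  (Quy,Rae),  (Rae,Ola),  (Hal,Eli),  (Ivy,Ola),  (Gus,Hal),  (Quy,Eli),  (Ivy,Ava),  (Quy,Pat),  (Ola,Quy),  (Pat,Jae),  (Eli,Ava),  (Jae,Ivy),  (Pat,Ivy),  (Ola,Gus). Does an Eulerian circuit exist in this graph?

Degrees: Jae:4, Cal:2, Ola:4, Ivy:4, Ava:2, Rae:4, Quy:4, Pat:4, Gus:2, Hal:2, Eli:4
Every vertex has even degree and the edges form a single connected piece, so an Eulerian circuit exists.

Yes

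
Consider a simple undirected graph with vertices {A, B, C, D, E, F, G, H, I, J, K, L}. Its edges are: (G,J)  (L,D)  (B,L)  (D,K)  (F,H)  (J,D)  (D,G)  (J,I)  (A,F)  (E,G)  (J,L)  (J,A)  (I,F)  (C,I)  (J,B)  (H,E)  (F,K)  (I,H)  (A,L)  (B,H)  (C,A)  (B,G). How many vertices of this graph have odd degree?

Degrees: A:4, B:4, C:2, D:4, E:2, F:4, G:4, H:4, I:4, J:6, K:2, L:4
Odd-degree vertices: none.

0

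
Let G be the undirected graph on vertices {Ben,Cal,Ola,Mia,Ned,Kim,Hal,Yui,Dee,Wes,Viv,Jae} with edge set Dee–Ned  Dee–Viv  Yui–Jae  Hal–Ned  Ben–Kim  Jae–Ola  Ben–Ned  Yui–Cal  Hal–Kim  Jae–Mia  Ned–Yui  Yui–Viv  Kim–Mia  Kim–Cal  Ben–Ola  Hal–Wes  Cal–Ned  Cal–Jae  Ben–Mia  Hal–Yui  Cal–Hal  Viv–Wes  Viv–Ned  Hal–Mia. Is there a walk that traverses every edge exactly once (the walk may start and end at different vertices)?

Yes

Degrees: Ben:4, Cal:5, Ola:2, Mia:4, Ned:6, Kim:4, Hal:6, Yui:5, Dee:2, Wes:2, Viv:4, Jae:4
Odd-degree vertices: Cal, Yui (2 total).
The non-isolated vertices are connected and exactly 2 have odd degree, so an Eulerian trail exists (from Cal to Yui).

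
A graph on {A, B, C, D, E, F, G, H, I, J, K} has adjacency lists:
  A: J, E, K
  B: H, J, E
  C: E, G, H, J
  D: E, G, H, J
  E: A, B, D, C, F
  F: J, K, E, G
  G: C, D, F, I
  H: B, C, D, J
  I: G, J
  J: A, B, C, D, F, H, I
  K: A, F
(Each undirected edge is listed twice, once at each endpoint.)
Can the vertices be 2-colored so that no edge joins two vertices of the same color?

No

The cycle J-H-D-J has length 3, which is odd, so the graph is not bipartite.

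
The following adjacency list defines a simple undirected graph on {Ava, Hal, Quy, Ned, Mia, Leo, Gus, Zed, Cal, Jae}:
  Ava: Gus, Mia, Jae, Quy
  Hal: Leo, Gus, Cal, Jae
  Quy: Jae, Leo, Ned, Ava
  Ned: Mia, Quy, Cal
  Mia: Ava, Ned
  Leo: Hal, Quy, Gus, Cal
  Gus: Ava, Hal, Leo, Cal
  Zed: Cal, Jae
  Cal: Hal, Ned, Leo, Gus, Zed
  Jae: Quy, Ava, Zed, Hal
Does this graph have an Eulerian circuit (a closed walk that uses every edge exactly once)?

Degrees: Ava:4, Hal:4, Quy:4, Ned:3, Mia:2, Leo:4, Gus:4, Zed:2, Cal:5, Jae:4
Ned, Cal have odd degree; an Eulerian circuit needs every degree to be even, so none exists.

No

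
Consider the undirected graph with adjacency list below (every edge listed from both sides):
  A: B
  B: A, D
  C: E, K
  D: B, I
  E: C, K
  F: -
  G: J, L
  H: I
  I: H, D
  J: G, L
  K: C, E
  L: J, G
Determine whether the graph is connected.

Component: {F}
Component: {C, E, K}
Component: {G, J, L}
Component: {A, B, D, H, I}
No edge joins these 4 groups, so the graph is disconnected.

No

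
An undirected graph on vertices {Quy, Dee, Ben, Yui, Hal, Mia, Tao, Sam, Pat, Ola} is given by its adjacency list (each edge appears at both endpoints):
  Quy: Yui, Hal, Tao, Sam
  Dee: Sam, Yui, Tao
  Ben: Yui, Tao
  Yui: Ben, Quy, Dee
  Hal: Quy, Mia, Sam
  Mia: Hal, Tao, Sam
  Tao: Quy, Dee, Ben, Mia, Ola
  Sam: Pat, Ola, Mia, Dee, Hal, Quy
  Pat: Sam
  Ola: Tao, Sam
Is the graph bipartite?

No

Sam-Hal-Quy-Sam is an odd cycle (length 3), and a bipartite graph can contain only even cycles.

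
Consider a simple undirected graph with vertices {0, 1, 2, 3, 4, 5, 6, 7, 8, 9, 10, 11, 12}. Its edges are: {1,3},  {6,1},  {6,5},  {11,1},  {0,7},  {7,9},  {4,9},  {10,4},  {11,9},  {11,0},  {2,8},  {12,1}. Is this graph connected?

No

Component: {2, 8}
Component: {0, 1, 3, 4, 5, 6, 7, 9, 10, 11, 12}
There are 2 separate components, so the graph is not connected.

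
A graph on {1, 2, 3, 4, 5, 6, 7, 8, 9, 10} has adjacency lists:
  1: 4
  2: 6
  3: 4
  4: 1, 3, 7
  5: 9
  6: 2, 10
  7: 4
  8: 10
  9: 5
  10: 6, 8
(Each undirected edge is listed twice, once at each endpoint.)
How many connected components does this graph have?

3

Component: {5, 9}
Component: {1, 3, 4, 7}
Component: {2, 6, 8, 10}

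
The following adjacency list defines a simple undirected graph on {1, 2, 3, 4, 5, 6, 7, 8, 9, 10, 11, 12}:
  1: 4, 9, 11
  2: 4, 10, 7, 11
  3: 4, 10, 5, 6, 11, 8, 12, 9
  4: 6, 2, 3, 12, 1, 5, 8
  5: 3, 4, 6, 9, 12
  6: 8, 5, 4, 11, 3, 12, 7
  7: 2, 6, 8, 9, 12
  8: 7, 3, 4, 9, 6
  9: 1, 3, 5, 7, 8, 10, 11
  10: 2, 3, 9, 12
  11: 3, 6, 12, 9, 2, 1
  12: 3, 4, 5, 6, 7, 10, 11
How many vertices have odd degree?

8

Degrees: 1:3, 2:4, 3:8, 4:7, 5:5, 6:7, 7:5, 8:5, 9:7, 10:4, 11:6, 12:7
Odd-degree vertices: 1, 4, 5, 6, 7, 8, 9, 12.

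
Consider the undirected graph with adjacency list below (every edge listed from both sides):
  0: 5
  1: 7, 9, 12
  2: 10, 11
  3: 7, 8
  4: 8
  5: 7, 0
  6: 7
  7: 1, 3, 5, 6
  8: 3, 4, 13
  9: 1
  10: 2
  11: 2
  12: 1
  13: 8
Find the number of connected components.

2

Component: {2, 10, 11}
Component: {0, 1, 3, 4, 5, 6, 7, 8, 9, 12, 13}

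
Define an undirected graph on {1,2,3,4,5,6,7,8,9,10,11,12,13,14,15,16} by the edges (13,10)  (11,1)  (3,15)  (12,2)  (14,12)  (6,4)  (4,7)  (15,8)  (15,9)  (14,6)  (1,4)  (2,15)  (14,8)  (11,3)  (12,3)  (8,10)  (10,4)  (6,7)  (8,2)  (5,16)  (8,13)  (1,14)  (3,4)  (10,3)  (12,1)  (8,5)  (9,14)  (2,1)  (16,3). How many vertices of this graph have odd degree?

4

Degrees: 1:5, 2:4, 3:6, 4:5, 5:2, 6:3, 7:2, 8:6, 9:2, 10:4, 11:2, 12:4, 13:2, 14:5, 15:4, 16:2
Odd-degree vertices: 1, 4, 6, 14.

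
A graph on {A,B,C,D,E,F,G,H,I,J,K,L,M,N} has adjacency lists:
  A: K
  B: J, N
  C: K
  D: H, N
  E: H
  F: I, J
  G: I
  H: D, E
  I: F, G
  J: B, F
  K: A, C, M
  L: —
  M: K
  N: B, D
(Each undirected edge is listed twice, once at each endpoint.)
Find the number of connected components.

3

Component: {L}
Component: {A, C, K, M}
Component: {B, D, E, F, G, H, I, J, N}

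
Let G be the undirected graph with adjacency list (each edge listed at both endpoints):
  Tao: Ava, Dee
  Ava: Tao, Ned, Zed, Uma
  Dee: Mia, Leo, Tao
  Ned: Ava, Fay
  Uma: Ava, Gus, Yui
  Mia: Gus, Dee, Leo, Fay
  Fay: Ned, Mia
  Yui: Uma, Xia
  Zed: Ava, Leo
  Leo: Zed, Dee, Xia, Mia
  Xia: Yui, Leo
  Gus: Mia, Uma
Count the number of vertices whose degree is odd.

Degrees: Tao:2, Ava:4, Dee:3, Ned:2, Uma:3, Mia:4, Fay:2, Yui:2, Zed:2, Leo:4, Xia:2, Gus:2
Odd-degree vertices: Dee, Uma.

2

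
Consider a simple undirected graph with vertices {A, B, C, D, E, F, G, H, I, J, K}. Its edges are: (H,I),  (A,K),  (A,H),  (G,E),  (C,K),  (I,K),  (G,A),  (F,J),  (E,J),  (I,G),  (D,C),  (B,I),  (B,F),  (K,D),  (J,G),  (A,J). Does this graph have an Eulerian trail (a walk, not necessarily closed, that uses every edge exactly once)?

Yes

Degrees: A:4, B:2, C:2, D:2, E:2, F:2, G:4, H:2, I:4, J:4, K:4
Odd-degree vertices: none (0 total).
The non-isolated vertices are connected and exactly 0 have odd degree, so an Eulerian trail exists.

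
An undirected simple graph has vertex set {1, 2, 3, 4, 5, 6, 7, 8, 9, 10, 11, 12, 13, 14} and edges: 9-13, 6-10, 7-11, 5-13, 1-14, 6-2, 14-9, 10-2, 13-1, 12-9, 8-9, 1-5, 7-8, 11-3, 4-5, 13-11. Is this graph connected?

Component: {2, 6, 10}
Component: {1, 3, 4, 5, 7, 8, 9, 11, 12, 13, 14}
No edge joins these 2 groups, so the graph is disconnected.

No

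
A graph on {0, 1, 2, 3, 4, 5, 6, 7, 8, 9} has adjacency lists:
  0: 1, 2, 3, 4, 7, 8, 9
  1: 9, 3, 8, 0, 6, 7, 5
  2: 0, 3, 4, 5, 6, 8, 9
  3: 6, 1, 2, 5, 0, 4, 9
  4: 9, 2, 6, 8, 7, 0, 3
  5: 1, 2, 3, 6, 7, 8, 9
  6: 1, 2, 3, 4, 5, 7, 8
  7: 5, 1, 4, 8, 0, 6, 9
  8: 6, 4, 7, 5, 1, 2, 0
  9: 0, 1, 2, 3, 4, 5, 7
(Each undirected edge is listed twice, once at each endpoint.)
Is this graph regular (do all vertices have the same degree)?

Yes

Degrees: 0:7, 1:7, 2:7, 3:7, 4:7, 5:7, 6:7, 7:7, 8:7, 9:7
All degrees equal 7; the graph is regular.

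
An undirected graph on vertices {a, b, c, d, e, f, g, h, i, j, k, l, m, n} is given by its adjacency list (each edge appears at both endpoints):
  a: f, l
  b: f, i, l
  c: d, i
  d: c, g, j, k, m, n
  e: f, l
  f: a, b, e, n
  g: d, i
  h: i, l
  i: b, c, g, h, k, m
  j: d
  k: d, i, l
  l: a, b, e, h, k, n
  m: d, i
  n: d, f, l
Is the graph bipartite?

Partition the vertices as {d, f, i, l} vs {a, b, c, e, g, h, j, k, m, n}. Each listed edge has one endpoint in each part, so the graph is bipartite.

Yes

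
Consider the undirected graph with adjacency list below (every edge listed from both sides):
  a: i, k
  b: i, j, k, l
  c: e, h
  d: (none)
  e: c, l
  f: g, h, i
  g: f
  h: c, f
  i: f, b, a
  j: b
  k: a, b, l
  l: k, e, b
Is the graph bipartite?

k-b-l-k is an odd cycle (length 3), and a bipartite graph can contain only even cycles.

No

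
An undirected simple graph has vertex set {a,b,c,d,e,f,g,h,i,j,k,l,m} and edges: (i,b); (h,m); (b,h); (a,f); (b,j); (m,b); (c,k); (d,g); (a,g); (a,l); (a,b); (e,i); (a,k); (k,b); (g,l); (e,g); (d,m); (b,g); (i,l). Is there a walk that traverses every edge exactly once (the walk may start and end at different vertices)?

Degrees: a:5, b:7, c:1, d:2, e:2, f:1, g:5, h:2, i:3, j:1, k:3, l:3, m:3
Odd-degree vertices: a, b, c, f, g, i, j, k, l, m (10 total).
With 10 odd-degree vertices (more than two), no single trail can use every edge.

No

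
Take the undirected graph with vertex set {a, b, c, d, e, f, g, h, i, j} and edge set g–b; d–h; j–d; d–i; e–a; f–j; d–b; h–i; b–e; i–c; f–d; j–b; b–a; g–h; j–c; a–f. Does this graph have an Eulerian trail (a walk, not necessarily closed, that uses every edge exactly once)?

Degrees: a:3, b:5, c:2, d:5, e:2, f:3, g:2, h:3, i:3, j:4
Odd-degree vertices: a, b, d, f, h, i (6 total).
With 6 odd-degree vertices (more than two), no single trail can use every edge.

No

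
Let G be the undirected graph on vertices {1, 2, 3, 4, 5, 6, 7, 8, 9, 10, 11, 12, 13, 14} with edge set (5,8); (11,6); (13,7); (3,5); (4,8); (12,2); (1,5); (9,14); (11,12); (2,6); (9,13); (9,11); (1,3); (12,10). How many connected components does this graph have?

2

Component: {1, 3, 4, 5, 8}
Component: {2, 6, 7, 9, 10, 11, 12, 13, 14}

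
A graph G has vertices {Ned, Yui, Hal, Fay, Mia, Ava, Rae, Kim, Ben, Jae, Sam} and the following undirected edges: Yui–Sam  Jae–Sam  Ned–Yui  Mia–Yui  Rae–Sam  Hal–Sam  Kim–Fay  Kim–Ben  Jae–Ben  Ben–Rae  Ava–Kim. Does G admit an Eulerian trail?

Degrees: Ned:1, Yui:3, Hal:1, Fay:1, Mia:1, Ava:1, Rae:2, Kim:3, Ben:3, Jae:2, Sam:4
Odd-degree vertices: Ned, Yui, Hal, Fay, Mia, Ava, Kim, Ben (8 total).
With 8 odd-degree vertices (more than two), no single trail can use every edge.

No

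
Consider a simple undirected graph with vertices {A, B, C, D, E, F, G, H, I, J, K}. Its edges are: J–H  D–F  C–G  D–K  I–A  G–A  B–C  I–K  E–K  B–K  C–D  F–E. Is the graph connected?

No

Component: {H, J}
Component: {A, B, C, D, E, F, G, I, K}
There are 2 separate components, so the graph is not connected.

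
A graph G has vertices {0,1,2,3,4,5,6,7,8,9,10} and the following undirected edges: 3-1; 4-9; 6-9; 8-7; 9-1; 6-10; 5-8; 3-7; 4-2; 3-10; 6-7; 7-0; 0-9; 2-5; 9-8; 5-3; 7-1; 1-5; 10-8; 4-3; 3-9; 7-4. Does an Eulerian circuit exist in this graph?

Degrees: 0:2, 1:4, 2:2, 3:6, 4:4, 5:4, 6:3, 7:6, 8:4, 9:6, 10:3
6, 10 have odd degree; an Eulerian circuit needs every degree to be even, so none exists.

No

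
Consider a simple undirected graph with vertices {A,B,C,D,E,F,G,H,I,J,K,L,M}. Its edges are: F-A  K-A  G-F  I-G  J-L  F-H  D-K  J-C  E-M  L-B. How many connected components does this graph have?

3

Component: {E, M}
Component: {B, C, J, L}
Component: {A, D, F, G, H, I, K}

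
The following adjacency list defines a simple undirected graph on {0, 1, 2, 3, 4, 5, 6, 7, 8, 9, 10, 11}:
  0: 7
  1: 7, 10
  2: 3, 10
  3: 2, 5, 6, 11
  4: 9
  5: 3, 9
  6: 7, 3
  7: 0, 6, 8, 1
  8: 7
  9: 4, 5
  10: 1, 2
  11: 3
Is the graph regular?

No

Degrees: 0:1, 1:2, 2:2, 3:4, 4:1, 5:2, 6:2, 7:4, 8:1, 9:2, 10:2, 11:1
Vertex 0 has degree 1 while 3 has degree 4, so the graph is not regular.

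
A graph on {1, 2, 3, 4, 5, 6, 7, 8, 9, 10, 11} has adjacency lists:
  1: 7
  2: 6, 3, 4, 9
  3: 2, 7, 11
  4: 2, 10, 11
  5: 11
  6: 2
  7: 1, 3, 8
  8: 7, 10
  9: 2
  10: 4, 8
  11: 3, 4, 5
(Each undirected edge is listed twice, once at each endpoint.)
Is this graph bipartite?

Color {2, 7, 10, 11} black and {1, 3, 4, 5, 6, 8, 9} white. No edge joins two same-colored vertices, so the graph is bipartite.

Yes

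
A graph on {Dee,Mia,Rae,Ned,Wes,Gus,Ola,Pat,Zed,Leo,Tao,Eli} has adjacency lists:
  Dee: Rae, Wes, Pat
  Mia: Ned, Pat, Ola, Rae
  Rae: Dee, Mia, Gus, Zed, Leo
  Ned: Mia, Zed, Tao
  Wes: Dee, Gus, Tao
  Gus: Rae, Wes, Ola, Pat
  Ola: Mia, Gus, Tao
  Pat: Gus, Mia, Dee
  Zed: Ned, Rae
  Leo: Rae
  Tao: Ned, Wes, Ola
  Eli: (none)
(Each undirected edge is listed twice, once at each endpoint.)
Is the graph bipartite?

Yes

A valid 2-coloring puts {Rae, Ned, Wes, Ola, Pat, Eli} on one side and {Dee, Mia, Gus, Zed, Leo, Tao} on the other; every edge crosses between the two sides.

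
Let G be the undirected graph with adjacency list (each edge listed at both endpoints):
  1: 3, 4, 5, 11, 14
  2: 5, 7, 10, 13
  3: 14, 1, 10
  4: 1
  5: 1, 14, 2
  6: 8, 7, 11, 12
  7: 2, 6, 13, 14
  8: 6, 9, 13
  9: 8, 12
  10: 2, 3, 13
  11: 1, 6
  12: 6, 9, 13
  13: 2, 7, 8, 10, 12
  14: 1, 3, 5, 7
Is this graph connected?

A breadth-first search from 1 visits 1, 3, 4, 5, 11, 14, 10, 2, 6, 7, 13, 12, 8, 9 — all 14 vertices — so the graph is connected.

Yes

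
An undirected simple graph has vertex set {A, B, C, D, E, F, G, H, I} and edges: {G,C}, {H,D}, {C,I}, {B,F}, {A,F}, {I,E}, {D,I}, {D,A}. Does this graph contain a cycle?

|V| = 9, |E| = 8, number of components = 1.
Since 8 = 9 - 1, the graph is a forest and contains no cycle.

No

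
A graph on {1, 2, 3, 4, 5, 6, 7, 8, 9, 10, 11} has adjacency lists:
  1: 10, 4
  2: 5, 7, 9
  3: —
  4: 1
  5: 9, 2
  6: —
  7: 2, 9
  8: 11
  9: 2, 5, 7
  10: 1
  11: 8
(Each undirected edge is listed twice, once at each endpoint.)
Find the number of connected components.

5

Component: {3}
Component: {6}
Component: {8, 11}
Component: {1, 4, 10}
Component: {2, 5, 7, 9}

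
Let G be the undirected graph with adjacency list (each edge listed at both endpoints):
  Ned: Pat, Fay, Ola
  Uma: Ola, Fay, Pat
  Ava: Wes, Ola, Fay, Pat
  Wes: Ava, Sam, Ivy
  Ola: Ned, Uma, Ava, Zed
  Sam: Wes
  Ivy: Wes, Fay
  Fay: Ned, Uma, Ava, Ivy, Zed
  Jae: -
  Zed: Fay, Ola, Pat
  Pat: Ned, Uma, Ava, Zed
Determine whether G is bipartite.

A valid 2-coloring puts {Wes, Ola, Fay, Jae, Pat} on one side and {Ned, Uma, Ava, Sam, Ivy, Zed} on the other; every edge crosses between the two sides.

Yes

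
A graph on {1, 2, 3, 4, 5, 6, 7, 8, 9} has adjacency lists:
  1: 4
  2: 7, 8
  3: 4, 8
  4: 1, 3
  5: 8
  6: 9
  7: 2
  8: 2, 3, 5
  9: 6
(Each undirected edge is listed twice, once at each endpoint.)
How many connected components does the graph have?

Component: {6, 9}
Component: {1, 2, 3, 4, 5, 7, 8}

2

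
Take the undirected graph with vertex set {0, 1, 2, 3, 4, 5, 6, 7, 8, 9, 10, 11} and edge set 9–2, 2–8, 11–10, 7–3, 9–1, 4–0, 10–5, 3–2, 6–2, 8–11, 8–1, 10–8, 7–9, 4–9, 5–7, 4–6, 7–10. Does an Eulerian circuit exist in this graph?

Degrees: 0:1, 1:2, 2:4, 3:2, 4:3, 5:2, 6:2, 7:4, 8:4, 9:4, 10:4, 11:2
Vertices with odd degree: 0, 4. An Eulerian circuit requires all degrees even.

No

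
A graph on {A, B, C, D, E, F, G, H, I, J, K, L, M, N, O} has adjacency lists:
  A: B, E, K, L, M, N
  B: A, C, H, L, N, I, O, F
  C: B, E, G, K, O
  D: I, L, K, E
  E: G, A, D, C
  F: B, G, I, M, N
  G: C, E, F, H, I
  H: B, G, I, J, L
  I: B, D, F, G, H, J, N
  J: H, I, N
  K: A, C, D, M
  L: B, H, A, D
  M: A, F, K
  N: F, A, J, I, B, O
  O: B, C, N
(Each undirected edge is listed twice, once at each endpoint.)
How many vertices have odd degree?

Degrees: A:6, B:8, C:5, D:4, E:4, F:5, G:5, H:5, I:7, J:3, K:4, L:4, M:3, N:6, O:3
Odd-degree vertices: C, F, G, H, I, J, M, O.

8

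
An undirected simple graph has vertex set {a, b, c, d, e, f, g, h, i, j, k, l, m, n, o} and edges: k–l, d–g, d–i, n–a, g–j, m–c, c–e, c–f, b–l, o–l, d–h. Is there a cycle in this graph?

The graph has 15 vertices, 11 edges, and 4 connected components.
A forest on 15 vertices with 4 components has exactly 11 edges, which matches — so no cycle.

No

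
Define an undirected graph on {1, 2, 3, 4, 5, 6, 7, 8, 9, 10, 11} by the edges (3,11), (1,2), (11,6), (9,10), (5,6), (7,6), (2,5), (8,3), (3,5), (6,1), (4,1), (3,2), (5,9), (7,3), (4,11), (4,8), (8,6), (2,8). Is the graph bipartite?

8-2-3-8 is an odd cycle (length 3), and a bipartite graph can contain only even cycles.

No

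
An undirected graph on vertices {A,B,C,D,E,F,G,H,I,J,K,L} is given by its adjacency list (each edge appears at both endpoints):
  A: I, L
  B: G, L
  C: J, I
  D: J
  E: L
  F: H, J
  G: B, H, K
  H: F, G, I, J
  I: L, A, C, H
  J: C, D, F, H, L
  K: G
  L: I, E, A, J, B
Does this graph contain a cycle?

Yes

The graph has 12 vertices, 16 edges, and 1 connected component.
Since 16 > 12 - 1, a cycle must exist; for instance L-J-H-I-L.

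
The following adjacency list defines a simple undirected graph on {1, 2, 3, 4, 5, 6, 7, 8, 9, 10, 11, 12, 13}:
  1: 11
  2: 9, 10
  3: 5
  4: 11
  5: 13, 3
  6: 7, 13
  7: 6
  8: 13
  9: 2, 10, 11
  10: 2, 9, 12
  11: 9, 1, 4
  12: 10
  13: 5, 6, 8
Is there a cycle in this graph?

Yes

The graph has 13 vertices, 12 edges, and 2 connected components.
One cycle is 9-10-2-9.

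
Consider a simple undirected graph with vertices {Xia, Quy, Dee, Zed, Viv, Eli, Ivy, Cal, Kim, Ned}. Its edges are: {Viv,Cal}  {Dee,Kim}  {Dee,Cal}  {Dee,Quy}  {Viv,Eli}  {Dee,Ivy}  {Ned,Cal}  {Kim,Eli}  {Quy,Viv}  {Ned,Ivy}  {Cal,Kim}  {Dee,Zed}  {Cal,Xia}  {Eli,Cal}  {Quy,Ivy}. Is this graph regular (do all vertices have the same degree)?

Degrees: Xia:1, Quy:3, Dee:5, Zed:1, Viv:3, Eli:3, Ivy:3, Cal:6, Kim:3, Ned:2
Degrees are not all equal (e.g. deg(Xia)=1 but deg(Cal)=6); not regular.

No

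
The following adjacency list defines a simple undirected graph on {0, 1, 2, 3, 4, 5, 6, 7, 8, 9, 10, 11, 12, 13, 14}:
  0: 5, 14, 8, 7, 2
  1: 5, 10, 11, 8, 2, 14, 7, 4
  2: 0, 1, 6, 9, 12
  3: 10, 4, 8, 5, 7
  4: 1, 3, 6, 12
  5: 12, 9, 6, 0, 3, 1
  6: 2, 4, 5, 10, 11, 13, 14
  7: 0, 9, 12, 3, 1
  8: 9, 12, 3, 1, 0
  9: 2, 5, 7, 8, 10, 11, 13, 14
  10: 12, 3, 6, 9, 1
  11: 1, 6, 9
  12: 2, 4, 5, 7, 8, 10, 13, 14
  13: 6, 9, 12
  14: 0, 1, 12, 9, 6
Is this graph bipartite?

Yes

A valid 2-coloring puts {2, 4, 5, 7, 8, 10, 11, 13, 14} on one side and {0, 1, 3, 6, 9, 12} on the other; every edge crosses between the two sides.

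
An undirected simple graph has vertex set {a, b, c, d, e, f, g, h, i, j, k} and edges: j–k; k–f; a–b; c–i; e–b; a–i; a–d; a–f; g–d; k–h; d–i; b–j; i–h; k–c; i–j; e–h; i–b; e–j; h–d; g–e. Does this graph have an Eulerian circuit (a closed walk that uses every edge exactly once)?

Degrees: a:4, b:4, c:2, d:4, e:4, f:2, g:2, h:4, i:6, j:4, k:4
All degrees are even and the non-isolated vertices are connected — an Eulerian circuit exists.

Yes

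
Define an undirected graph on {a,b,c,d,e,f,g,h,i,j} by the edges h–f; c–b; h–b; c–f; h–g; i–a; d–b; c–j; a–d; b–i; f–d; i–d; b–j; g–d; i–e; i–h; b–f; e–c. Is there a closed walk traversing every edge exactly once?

Degrees: a:2, b:6, c:4, d:5, e:2, f:4, g:2, h:4, i:5, j:2
d, i have odd degree; an Eulerian circuit needs every degree to be even, so none exists.

No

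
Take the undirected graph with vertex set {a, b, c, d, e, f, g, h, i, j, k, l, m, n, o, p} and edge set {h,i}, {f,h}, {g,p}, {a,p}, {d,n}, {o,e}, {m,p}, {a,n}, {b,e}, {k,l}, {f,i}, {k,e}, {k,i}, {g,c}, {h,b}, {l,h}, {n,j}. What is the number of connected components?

Component: {a, c, d, g, j, m, n, p}
Component: {b, e, f, h, i, k, l, o}

2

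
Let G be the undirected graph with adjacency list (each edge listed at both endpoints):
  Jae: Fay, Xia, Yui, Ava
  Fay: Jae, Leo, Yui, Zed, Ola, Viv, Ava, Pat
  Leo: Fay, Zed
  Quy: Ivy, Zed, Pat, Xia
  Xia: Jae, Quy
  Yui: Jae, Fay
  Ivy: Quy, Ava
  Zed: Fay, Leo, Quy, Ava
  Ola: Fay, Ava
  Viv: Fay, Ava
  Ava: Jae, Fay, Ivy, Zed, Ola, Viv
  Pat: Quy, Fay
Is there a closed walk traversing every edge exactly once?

Degrees: Jae:4, Fay:8, Leo:2, Quy:4, Xia:2, Yui:2, Ivy:2, Zed:4, Ola:2, Viv:2, Ava:6, Pat:2
All degrees are even and the non-isolated vertices are connected — an Eulerian circuit exists.

Yes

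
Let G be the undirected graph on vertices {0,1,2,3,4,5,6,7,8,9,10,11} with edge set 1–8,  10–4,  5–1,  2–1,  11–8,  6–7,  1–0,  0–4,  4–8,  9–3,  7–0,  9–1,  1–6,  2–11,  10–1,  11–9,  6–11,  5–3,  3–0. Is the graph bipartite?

A valid 2-coloring puts {1, 3, 4, 7, 11} on one side and {0, 2, 5, 6, 8, 9, 10} on the other; every edge crosses between the two sides.

Yes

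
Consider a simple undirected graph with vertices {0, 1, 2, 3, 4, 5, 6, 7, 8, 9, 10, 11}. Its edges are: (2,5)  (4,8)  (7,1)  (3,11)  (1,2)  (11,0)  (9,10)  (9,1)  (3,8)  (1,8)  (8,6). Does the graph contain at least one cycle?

The graph has 12 vertices, 11 edges, and 1 connected component.
Since 11 = 12 - 1, the graph is a forest and contains no cycle.

No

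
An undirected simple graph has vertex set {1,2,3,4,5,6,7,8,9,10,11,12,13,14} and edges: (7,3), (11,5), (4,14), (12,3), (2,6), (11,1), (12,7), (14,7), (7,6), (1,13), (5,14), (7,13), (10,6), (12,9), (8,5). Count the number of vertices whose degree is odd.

Degrees: 1:2, 2:1, 3:2, 4:1, 5:3, 6:3, 7:5, 8:1, 9:1, 10:1, 11:2, 12:3, 13:2, 14:3
Odd-degree vertices: 2, 4, 5, 6, 7, 8, 9, 10, 12, 14.

10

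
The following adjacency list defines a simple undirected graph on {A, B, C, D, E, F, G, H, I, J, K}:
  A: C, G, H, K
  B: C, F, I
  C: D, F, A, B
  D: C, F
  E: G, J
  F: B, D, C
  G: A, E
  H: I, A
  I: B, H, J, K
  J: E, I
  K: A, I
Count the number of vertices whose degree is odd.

Degrees: A:4, B:3, C:4, D:2, E:2, F:3, G:2, H:2, I:4, J:2, K:2
Odd-degree vertices: B, F.

2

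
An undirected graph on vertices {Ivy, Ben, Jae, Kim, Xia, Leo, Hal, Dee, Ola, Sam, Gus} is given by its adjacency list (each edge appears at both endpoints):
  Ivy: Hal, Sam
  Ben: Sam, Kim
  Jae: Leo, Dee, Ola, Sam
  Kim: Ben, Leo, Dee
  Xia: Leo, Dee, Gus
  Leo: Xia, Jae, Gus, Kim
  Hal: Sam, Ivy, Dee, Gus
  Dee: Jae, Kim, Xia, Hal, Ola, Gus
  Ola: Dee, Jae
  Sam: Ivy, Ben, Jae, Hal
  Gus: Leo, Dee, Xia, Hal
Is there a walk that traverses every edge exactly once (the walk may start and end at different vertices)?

Yes

Degrees: Ivy:2, Ben:2, Jae:4, Kim:3, Xia:3, Leo:4, Hal:4, Dee:6, Ola:2, Sam:4, Gus:4
Odd-degree vertices: Kim, Xia (2 total).
The non-isolated vertices are connected and exactly 2 have odd degree, so an Eulerian trail exists (from Kim to Xia).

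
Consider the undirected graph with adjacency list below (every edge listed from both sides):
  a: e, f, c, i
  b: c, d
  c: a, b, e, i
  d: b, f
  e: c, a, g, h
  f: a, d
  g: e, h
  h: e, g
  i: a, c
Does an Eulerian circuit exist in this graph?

Degrees: a:4, b:2, c:4, d:2, e:4, f:2, g:2, h:2, i:2
Every vertex has even degree and the edges form a single connected piece, so an Eulerian circuit exists.

Yes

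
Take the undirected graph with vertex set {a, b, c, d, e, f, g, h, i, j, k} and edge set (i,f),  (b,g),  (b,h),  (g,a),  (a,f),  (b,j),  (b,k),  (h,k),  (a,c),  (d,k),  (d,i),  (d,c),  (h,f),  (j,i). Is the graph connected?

No

Component: {e}
Component: {a, b, c, d, f, g, h, i, j, k}
No edge joins these 2 groups, so the graph is disconnected.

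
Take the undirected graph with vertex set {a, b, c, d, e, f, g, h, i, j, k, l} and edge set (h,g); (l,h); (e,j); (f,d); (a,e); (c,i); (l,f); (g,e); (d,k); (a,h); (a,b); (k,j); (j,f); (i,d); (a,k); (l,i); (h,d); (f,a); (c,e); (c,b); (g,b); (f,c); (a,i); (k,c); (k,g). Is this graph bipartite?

Partition the vertices as {b, e, f, h, i, k} vs {a, c, d, g, j, l}. Each listed edge has one endpoint in each part, so the graph is bipartite.

Yes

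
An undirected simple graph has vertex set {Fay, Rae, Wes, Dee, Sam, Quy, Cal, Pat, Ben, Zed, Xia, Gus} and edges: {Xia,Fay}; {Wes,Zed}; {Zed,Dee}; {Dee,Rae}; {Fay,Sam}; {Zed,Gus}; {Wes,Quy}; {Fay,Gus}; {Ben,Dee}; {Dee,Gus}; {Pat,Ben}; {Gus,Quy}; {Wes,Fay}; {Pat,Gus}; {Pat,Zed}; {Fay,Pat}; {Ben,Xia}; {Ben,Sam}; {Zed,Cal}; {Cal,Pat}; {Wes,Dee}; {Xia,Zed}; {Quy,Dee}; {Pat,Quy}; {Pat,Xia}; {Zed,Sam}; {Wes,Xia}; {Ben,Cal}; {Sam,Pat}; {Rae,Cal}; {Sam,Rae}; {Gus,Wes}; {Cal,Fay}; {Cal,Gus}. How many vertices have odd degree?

6

Degrees: Fay:6, Rae:3, Wes:6, Dee:6, Sam:5, Quy:4, Cal:6, Pat:8, Ben:5, Zed:7, Xia:5, Gus:7
Odd-degree vertices: Rae, Sam, Ben, Zed, Xia, Gus.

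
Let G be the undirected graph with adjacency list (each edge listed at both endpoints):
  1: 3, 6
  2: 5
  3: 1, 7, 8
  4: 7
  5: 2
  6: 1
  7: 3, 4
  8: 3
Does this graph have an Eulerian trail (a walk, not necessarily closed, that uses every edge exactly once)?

No

Degrees: 1:2, 2:1, 3:3, 4:1, 5:1, 6:1, 7:2, 8:1
Odd-degree vertices: 2, 3, 4, 5, 6, 8 (6 total).
With 6 odd-degree vertices (more than two), no single trail can use every edge.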